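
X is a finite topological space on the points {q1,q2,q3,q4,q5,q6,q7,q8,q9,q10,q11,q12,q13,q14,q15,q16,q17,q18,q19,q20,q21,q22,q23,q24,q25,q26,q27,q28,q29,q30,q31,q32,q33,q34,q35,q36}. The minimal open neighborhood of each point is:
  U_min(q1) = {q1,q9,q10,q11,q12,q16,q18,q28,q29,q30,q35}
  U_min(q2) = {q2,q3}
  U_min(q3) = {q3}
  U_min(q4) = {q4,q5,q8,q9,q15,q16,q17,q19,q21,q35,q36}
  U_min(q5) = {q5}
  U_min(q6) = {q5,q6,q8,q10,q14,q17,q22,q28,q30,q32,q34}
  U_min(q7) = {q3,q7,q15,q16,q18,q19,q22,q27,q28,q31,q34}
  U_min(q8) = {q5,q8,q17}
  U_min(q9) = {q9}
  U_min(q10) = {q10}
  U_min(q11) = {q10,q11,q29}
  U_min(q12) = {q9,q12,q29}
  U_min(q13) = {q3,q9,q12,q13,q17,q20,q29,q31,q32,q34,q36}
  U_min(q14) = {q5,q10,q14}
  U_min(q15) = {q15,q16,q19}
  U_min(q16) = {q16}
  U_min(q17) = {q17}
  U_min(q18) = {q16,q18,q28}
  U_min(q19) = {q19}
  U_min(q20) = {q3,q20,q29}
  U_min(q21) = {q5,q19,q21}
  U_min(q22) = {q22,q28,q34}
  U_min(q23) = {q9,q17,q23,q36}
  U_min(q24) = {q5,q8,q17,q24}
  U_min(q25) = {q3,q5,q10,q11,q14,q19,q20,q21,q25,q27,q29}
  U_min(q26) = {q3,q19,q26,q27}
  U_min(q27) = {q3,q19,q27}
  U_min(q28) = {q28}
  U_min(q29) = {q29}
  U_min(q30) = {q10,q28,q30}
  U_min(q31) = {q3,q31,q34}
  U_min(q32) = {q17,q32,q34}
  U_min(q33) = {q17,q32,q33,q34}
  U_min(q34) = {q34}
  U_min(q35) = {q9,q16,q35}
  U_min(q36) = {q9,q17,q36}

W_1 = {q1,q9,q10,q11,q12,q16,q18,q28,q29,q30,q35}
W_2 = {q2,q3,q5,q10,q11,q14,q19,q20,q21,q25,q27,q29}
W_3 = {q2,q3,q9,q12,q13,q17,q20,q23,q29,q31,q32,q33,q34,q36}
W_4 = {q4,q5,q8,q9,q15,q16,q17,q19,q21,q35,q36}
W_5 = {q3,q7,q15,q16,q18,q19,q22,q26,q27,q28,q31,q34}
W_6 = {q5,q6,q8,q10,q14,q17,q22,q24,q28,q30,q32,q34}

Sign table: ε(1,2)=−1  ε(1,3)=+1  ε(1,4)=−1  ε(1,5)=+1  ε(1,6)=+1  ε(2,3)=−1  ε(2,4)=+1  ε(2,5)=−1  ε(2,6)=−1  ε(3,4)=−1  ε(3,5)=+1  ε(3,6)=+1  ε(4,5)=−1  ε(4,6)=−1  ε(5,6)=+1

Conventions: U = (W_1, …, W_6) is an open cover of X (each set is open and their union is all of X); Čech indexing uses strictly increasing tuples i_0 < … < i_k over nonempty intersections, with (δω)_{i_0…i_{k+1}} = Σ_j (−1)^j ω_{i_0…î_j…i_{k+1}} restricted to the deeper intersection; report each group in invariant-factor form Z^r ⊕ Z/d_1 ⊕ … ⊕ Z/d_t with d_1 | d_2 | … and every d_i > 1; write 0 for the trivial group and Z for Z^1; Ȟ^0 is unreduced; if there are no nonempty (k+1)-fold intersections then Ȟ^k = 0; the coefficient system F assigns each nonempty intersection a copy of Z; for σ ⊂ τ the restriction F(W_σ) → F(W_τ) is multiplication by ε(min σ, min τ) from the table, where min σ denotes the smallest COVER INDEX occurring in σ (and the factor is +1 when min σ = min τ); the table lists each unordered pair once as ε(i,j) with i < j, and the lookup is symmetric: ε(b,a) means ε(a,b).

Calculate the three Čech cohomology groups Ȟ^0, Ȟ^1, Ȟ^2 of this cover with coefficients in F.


nerve of the cover:
  W12={q10,q11,q29} W13={q9,q12,q29} W14={q9,q16,q35} W15={q16,q18,q28} W16={q10,q28,q30} W23={q2,q3,q20,q29} W24={q5,q19,q21} W25={q3,q19,q27} W26={q5,q10,q14} W34={q9,q17,q36} W35={q3,q31,q34} W36={q17,q32,q34} W45={q15,q16,q19} W46={q5,q8,q17} W56={q22,q28,q34}
  W123={q29} W126={q10} W134={q9} W145={q16} W156={q28} W235={q3} W245={q19} W246={q5} W346={q17} W356={q34}
C dims 6,15,10; δ0: rk 5, SNF 1^5; δ1: rk 10, SNF 1^9·2
Ȟ^0 = (6 − 5) − 0 = 1, so Ȟ^0 ≅ Z
Ȟ^1 = (15 − 10) − 5 = 0, so Ȟ^1 ≅ 0
Ȟ^2 = (10 − 0) − 10 = 0 plus torsion [2], so Ȟ^2 ≅ Z/2

Ȟ^0(U;F) ≅ Z,  Ȟ^1(U;F) ≅ 0,  Ȟ^2(U;F) ≅ Z/2


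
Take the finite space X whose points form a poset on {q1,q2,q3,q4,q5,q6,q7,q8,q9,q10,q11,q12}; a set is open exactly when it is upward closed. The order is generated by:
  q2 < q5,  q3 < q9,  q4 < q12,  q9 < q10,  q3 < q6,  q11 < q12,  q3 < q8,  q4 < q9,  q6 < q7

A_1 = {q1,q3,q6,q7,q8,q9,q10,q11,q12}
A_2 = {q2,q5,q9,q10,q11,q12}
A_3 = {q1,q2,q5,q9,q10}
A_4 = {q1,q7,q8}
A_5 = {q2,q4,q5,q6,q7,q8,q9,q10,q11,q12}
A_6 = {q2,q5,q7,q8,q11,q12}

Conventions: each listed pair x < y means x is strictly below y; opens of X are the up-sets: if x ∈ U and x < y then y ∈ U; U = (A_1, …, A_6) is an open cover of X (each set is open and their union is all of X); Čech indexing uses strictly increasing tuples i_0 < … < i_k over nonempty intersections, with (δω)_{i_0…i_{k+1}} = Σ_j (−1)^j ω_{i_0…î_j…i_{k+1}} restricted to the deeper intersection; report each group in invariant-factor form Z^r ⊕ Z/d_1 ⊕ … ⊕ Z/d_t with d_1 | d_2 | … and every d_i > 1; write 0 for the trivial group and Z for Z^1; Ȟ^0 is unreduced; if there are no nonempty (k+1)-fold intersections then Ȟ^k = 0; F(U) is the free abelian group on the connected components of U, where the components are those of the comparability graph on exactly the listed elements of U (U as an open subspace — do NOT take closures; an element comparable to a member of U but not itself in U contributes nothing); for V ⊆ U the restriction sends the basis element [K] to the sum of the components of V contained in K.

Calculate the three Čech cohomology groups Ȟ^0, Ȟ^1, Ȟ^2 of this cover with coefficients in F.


intersection data:
  A12={q9,q10,q11,q12} A13={q1,q9,q10} A14={q1,q7,q8} A15={q6,q7,q8,q9,q10,q11,q12} A16={q7,q8,q11,q12} A23={q2,q5,q9,q10} A25={q2,q5,q9,q10,q11,q12} A26={q2,q5,q11,q12} A34={q1} A35={q2,q5,q9,q10} A36={q2,q5} A45={q7,q8} A46={q7,q8} A56={q2,q5,q7,q8,q11,q12}
  A123={q9,q10} A125={q9,q10,q11,q12} A126={q11,q12} A134={q1} A135={q9,q10} A145={q7,q8} A146={q7,q8} A156={q7,q8,q11,q12} A235={q2,q5,q9,q10} A236={q2,q5} A256={q2,q5,q11,q12} A356={q2,q5} A456={q7,q8}
  A1235={q9,q10} A1256={q11,q12} A1456={q7,q8} A2356={q2,q5}
components per intersection:
  A1: {q1} {q3,q6,q7,q8,q9,q10} {q11,q12}
  A2: {q2,q5} {q9,q10} {q11,q12}
  A3: {q1} {q2,q5} {q9,q10}
  A4: {q1} {q7} {q8}
  A5: {q2,q5} {q4,q9,q10,q11,q12} {q6,q7} {q8}
  A6: {q2,q5} {q7} {q8} {q11,q12}
  A12: {q9,q10} {q11,q12}
  A13: {q1} {q9,q10}
  A14: {q1} {q7} {q8}
  A15: {q6,q7} {q8} {q9,q10} {q11,q12}
  A16: {q7} {q8} {q11,q12}
  A23: {q2,q5} {q9,q10}
  A25: {q2,q5} {q9,q10} {q11,q12}
  A26: {q2,q5} {q11,q12}
  A34: {q1}
  A35: {q2,q5} {q9,q10}
  A36: {q2,q5}
  A45: {q7} {q8}
  A46: {q7} {q8}
  A56: {q2,q5} {q7} {q8} {q11,q12}
  A123: {q9,q10}
  A125: {q9,q10} {q11,q12}
  A126: {q11,q12}
  A134: {q1}
  A135: {q9,q10}
  A145: {q7} {q8}
  A146: {q7} {q8}
  A156: {q7} {q8} {q11,q12}
  A235: {q2,q5} {q9,q10}
  A236: {q2,q5}
  A256: {q2,q5} {q11,q12}
  A356: {q2,q5}
  A456: {q7} {q8}
  A1235: {q9,q10}
  A1256: {q11,q12}
  A1456: {q7} {q8}
  A2356: {q2,q5}
C dims 20,33,21,5; δ0: rk 17, SNF 1^17; δ1: rk 16, SNF 1^16; δ2: rk 5, SNF 1^5
Ȟ^0 = (20 − 17) − 0 = 3, so Ȟ^0 ≅ Z^3
Ȟ^1 = (33 − 16) − 17 = 0, so Ȟ^1 ≅ 0
Ȟ^2 = (21 − 5) − 16 = 0, so Ȟ^2 ≅ 0

Ȟ^0(U;F) ≅ Z^3, Ȟ^1(U;F) ≅ 0 and Ȟ^2(U;F) ≅ 0


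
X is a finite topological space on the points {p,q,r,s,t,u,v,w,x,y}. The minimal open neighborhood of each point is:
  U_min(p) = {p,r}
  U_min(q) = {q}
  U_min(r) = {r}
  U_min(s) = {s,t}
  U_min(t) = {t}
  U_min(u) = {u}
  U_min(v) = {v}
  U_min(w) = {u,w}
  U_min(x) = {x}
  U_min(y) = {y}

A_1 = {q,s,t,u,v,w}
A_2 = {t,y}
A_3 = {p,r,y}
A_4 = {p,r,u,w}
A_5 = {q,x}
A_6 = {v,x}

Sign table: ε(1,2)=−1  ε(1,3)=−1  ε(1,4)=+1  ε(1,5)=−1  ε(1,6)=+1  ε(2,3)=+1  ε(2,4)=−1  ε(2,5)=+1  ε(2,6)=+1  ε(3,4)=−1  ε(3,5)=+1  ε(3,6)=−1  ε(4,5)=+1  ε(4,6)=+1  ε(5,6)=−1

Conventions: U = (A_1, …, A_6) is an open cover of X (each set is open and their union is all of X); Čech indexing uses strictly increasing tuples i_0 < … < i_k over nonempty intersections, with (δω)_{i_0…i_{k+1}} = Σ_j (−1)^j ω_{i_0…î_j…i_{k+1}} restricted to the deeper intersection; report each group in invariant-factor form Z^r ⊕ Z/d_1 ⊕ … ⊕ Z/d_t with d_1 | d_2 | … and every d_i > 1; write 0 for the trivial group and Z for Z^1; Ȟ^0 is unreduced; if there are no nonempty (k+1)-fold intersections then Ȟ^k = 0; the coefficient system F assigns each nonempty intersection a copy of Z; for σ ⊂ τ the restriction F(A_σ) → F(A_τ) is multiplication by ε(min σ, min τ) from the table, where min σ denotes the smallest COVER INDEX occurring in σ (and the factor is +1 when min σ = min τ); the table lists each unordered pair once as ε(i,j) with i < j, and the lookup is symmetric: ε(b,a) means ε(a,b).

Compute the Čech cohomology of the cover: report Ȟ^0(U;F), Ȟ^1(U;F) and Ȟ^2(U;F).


nonempty overlaps:
  A12={t} A14={u,w} A15={q} A16={v} A23={y} A34={p,r} A56={x}
C dims 6,7; δ0: rk 5, SNF 1^5
degree 0: 6−5−0 = 1 → Ȟ^0 ≅ Z
degree 1: 7−0−5 = 2 → Ȟ^1 ≅ Z^2
degree 2: 0−0−0 = 0 → Ȟ^2 ≅ 0

Ȟ^0 ≅ Z, Ȟ^1 ≅ Z^2, Ȟ^2 ≅ 0


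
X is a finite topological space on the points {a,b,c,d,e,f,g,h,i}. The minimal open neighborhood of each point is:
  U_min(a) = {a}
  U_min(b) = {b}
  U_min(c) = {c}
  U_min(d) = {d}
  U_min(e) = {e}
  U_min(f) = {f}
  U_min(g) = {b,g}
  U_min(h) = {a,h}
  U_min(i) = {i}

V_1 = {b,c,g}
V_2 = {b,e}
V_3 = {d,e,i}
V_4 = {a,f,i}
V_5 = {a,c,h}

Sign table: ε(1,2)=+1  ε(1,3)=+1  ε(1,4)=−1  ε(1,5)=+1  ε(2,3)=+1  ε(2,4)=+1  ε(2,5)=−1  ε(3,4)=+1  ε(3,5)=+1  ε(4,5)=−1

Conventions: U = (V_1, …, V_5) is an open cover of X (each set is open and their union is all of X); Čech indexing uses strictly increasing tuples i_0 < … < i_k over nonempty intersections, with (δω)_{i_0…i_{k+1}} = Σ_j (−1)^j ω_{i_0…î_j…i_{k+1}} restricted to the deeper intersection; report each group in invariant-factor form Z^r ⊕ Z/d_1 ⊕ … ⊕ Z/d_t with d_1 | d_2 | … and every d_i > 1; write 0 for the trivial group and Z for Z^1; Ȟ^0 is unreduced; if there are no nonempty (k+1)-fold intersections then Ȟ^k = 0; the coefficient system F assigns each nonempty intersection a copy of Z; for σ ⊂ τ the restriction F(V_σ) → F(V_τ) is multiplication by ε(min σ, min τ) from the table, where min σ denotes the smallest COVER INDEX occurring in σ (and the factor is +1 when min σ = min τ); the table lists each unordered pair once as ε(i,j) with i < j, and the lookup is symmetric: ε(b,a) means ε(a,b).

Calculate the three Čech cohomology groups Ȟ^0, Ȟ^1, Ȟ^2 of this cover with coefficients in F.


nerve of the cover:
  V12={b} V15={c} V23={e} V34={i} V45={a}
C dims 5,5; δ0: rk 5, SNF 1^4·2
Ȟ^0 = (5 − 5) − 0 = 0, so Ȟ^0 ≅ 0
Ȟ^1 = (5 − 0) − 5 = 0 plus torsion [2], so Ȟ^1 ≅ Z/2
Ȟ^2 = (0 − 0) − 0 = 0, so Ȟ^2 ≅ 0

Ȟ^0(U;F) ≅ 0,  Ȟ^1(U;F) ≅ Z/2,  Ȟ^2(U;F) ≅ 0


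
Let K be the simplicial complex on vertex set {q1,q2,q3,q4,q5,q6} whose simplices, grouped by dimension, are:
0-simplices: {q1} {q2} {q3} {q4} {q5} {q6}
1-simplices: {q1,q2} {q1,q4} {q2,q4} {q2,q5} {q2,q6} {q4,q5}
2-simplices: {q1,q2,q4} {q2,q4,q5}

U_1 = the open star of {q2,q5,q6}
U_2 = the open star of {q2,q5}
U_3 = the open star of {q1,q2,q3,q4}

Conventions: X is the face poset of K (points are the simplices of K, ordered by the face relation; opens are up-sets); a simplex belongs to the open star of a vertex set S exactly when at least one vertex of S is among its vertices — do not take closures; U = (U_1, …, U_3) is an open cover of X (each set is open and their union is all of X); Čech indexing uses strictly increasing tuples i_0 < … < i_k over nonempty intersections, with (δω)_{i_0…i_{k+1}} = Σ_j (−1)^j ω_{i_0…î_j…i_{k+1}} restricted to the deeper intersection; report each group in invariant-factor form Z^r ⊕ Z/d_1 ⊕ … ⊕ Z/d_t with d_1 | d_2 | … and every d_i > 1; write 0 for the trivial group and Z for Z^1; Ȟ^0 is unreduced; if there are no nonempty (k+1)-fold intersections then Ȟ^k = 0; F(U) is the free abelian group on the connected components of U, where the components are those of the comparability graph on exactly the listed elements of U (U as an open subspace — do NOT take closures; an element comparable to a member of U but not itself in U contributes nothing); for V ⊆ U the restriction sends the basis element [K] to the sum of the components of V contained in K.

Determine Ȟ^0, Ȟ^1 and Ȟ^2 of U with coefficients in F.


Ȟ^0 = Z^2, Ȟ^1 = 0, Ȟ^2 = 0

nerve simplices:
  U1={{q2},{q5},{q6},{q1,q2},{q2,q4},{q2,q5},{q2,q6},{q4,q5},{q1,q2,q4},{q2,q4,q5}} U2={{q2},{q5},{q1,q2},{q2,q4},{q2,q5},{q2,q6},{q4,q5},{q1,q2,q4},{q2,q4,q5}} U3={{q1},{q2},{q3},{q4},{q1,q2},{q1,q4},{q2,q4},{q2,q5},{q2,q6},{q4,q5},{q1,q2,q4},{q2,q4,q5}}
  U12={{q2},{q5},{q1,q2},{q2,q4},{q2,q5},{q2,q6},{q4,q5},{q1,q2,q4},{q2,q4,q5}} U13={{q2},{q1,q2},{q2,q4},{q2,q5},{q2,q6},{q4,q5},{q1,q2,q4},{q2,q4,q5}} U23={{q2},{q1,q2},{q2,q4},{q2,q5},{q2,q6},{q4,q5},{q1,q2,q4},{q2,q4,q5}}
  U123={{q2},{q1,q2},{q2,q4},{q2,q5},{q2,q6},{q4,q5},{q1,q2,q4},{q2,q4,q5}}
components per intersection:
  U1: {{q2},{q5},{q6},{q1,q2},{q2,q4},{q2,q5},{q2,q6},{q4,q5},{q1,q2,q4},{q2,q4,q5}}
  U2: {{q2},{q5},{q1,q2},{q2,q4},{q2,q5},{q2,q6},{q4,q5},{q1,q2,q4},{q2,q4,q5}}
  U3: {{q1},{q2},{q4},{q1,q2},{q1,q4},{q2,q4},{q2,q5},{q2,q6},{q4,q5},{q1,q2,q4},{q2,q4,q5}} {{q3}}
  U12: {{q2},{q5},{q1,q2},{q2,q4},{q2,q5},{q2,q6},{q4,q5},{q1,q2,q4},{q2,q4,q5}}
  U13: {{q2},{q1,q2},{q2,q4},{q2,q5},{q2,q6},{q4,q5},{q1,q2,q4},{q2,q4,q5}}
  U23: {{q2},{q1,q2},{q2,q4},{q2,q5},{q2,q6},{q4,q5},{q1,q2,q4},{q2,q4,q5}}
  U123: {{q2},{q1,q2},{q2,q4},{q2,q5},{q2,q6},{q4,q5},{q1,q2,q4},{q2,q4,q5}}
C dims 4,3,1; δ0: rk 2, SNF 1^2; δ1: rk 1, SNF 1^1
degree 0: 4−2−0 = 2 → Ȟ^0 ≅ Z^2
degree 1: 3−1−2 = 0 → Ȟ^1 ≅ 0
degree 2: 1−0−1 = 0 → Ȟ^2 ≅ 0


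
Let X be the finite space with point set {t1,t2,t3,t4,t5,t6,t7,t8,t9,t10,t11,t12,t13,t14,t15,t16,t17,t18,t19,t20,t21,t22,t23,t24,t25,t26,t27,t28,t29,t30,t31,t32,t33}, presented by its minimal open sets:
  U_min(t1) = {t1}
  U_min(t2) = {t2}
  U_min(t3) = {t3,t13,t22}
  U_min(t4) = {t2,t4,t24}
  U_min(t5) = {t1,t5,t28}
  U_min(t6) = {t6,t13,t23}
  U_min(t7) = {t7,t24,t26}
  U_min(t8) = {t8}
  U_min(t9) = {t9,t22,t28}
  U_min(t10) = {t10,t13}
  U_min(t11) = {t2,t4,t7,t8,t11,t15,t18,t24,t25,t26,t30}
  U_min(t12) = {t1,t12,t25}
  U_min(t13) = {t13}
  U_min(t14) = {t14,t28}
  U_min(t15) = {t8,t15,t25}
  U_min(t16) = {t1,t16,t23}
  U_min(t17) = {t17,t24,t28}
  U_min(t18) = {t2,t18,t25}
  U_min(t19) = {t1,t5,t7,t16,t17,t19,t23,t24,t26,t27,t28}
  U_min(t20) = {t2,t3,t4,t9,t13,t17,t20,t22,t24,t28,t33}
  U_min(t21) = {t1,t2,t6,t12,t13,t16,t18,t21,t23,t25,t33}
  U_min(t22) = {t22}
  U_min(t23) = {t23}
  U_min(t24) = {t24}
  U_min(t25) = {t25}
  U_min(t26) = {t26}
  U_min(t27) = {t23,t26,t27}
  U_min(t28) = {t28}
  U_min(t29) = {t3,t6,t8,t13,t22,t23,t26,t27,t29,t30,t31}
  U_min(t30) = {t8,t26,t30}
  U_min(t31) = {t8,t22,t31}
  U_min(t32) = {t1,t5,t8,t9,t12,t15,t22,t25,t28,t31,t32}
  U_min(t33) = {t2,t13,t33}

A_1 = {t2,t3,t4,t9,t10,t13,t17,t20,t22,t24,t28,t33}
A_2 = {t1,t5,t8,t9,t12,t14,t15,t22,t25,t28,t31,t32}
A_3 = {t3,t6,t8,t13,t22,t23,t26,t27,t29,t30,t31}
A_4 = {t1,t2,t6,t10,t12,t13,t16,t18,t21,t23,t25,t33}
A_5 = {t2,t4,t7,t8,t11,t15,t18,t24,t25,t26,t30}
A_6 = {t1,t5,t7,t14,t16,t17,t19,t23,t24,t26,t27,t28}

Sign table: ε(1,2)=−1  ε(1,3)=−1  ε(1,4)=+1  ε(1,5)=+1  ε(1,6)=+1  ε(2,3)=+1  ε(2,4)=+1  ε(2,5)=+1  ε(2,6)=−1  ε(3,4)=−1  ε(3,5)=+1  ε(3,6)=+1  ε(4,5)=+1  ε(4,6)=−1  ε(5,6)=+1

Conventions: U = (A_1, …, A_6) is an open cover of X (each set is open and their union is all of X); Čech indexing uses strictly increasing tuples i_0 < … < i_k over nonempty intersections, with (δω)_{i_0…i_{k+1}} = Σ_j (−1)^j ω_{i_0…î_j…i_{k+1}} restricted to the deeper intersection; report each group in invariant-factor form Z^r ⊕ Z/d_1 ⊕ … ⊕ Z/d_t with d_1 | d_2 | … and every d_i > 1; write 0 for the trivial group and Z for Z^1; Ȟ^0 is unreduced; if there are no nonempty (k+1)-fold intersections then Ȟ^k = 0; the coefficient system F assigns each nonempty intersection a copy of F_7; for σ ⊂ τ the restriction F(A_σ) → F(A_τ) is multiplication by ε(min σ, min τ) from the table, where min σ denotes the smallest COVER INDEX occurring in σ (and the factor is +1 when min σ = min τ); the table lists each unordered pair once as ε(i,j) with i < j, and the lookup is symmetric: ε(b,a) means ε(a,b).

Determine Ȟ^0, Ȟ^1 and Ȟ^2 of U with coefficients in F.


Ȟ^0 = 0, Ȟ^1 = 0, Ȟ^2 = Z/7

cover nerve:
  A12={t9,t22,t28} A13={t3,t13,t22} A14={t2,t10,t13,t33} A15={t2,t4,t24} A16={t17,t24,t28} A23={t8,t22,t31} A24={t1,t12,t25} A25={t8,t15,t25} A26={t1,t5,t14,t28} A34={t6,t13,t23} A35={t8,t26,t30} A36={t23,t26,t27} A45={t2,t18,t25} A46={t1,t16,t23} A56={t7,t24,t26}
  A123={t22} A126={t28} A134={t13} A145={t2} A156={t24} A235={t8} A245={t25} A246={t1} A346={t23} A356={t26}
C dims 6,15,10; δ0: rk_F7 6; δ1: rk_F7 9
Ȟ^0: (6−6)−0=0 ⇒ 0
Ȟ^1: (15−9)−6=0 ⇒ 0
Ȟ^2: (10−0)−9=1 ⇒ Z/7


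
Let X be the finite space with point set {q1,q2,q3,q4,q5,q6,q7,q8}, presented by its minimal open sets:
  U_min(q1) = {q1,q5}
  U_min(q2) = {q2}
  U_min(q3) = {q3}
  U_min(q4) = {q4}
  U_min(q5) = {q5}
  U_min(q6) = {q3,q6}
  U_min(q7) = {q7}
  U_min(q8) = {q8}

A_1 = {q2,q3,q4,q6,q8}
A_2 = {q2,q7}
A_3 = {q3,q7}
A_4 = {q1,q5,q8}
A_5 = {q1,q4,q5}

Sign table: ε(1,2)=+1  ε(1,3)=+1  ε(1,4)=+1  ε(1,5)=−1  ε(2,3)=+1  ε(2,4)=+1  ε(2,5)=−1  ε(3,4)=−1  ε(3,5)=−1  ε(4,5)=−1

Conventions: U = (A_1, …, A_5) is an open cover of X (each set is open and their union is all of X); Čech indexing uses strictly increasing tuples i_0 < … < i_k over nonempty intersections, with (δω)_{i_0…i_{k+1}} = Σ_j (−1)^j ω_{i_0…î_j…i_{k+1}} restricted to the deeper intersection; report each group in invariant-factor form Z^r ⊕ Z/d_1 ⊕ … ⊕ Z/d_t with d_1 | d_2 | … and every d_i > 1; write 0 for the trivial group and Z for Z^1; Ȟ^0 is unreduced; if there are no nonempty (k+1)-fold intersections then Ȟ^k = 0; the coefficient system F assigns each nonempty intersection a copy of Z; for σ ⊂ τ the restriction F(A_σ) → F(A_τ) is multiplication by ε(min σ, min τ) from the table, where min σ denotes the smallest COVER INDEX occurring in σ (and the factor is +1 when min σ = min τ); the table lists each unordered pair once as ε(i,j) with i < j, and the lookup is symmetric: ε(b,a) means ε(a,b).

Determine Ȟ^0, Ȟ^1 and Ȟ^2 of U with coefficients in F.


Ȟ^0 ≅ Z,  Ȟ^1 ≅ Z^2,  Ȟ^2 ≅ 0

nonempty intersections:
  A12={q2} A13={q3} A14={q8} A15={q4} A23={q7} A45={q1,q5}
C dims 5,6; δ0: rk 4, SNF 1^4
Ȟ^0: (5−4)−0=1 ⇒ Z
Ȟ^1: (6−0)−4=2 ⇒ Z^2
Ȟ^2: (0−0)−0=0 ⇒ 0


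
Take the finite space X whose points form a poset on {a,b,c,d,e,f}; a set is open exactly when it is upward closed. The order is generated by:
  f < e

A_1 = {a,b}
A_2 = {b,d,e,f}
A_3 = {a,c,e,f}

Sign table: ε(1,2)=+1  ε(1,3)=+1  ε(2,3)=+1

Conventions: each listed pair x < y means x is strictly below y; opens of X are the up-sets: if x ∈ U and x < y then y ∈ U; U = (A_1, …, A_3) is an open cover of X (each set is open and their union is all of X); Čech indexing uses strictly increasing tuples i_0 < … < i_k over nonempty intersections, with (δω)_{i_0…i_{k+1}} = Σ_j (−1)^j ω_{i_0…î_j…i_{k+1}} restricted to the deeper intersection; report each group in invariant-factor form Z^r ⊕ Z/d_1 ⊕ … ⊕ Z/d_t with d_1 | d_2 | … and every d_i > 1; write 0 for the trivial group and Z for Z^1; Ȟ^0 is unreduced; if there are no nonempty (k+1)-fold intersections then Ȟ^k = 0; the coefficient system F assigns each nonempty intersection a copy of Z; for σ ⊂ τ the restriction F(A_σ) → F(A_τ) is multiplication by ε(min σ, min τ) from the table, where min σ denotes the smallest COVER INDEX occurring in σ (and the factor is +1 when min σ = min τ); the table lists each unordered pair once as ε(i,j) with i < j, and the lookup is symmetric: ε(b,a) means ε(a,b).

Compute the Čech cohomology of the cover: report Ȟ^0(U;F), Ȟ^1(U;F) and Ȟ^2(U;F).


nerve simplices:
  A12={b} A13={a} A23={e,f}
C dims 3,3; δ0: rk 2, SNF 1^2
degree 0: 3−2−0 = 1 → Ȟ^0 ≅ Z
degree 1: 3−0−2 = 1 → Ȟ^1 ≅ Z
degree 2: 0−0−0 = 0 → Ȟ^2 ≅ 0

Ȟ^0(U;F) ≅ Z; Ȟ^1(U;F) ≅ Z; Ȟ^2(U;F) ≅ 0


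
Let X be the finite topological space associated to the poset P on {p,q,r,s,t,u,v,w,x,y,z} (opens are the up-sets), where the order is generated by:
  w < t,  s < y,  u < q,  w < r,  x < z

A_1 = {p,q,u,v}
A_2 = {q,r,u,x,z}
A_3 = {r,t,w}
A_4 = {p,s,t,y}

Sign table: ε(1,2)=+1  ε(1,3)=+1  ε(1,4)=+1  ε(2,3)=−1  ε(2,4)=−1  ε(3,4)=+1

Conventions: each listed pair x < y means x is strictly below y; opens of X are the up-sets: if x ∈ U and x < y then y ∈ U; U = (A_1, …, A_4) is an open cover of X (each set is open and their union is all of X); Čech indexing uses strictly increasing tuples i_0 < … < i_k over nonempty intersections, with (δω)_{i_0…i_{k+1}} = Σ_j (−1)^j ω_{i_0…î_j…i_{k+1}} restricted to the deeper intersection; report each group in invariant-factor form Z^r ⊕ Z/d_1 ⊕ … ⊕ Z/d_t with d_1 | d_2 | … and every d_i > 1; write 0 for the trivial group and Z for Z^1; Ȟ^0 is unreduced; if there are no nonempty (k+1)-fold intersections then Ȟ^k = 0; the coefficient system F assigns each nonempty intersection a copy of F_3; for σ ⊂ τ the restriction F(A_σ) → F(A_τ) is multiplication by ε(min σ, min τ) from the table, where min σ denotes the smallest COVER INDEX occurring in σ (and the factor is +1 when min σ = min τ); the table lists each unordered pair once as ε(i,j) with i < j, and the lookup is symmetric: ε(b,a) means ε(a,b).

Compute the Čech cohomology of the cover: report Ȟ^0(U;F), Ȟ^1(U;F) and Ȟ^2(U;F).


nonempty overlaps:
  A12={q,u} A14={p} A23={r} A34={t}
C dims 4,4; δ0: rk_F3 4
degree 0: 4−4−0 = 0 → Ȟ^0 ≅ 0
degree 1: 4−0−4 = 0 → Ȟ^1 ≅ 0
degree 2: 0−0−0 = 0 → Ȟ^2 ≅ 0

Ȟ^0(U;F) ≅ 0, Ȟ^1(U;F) ≅ 0, Ȟ^2(U;F) ≅ 0


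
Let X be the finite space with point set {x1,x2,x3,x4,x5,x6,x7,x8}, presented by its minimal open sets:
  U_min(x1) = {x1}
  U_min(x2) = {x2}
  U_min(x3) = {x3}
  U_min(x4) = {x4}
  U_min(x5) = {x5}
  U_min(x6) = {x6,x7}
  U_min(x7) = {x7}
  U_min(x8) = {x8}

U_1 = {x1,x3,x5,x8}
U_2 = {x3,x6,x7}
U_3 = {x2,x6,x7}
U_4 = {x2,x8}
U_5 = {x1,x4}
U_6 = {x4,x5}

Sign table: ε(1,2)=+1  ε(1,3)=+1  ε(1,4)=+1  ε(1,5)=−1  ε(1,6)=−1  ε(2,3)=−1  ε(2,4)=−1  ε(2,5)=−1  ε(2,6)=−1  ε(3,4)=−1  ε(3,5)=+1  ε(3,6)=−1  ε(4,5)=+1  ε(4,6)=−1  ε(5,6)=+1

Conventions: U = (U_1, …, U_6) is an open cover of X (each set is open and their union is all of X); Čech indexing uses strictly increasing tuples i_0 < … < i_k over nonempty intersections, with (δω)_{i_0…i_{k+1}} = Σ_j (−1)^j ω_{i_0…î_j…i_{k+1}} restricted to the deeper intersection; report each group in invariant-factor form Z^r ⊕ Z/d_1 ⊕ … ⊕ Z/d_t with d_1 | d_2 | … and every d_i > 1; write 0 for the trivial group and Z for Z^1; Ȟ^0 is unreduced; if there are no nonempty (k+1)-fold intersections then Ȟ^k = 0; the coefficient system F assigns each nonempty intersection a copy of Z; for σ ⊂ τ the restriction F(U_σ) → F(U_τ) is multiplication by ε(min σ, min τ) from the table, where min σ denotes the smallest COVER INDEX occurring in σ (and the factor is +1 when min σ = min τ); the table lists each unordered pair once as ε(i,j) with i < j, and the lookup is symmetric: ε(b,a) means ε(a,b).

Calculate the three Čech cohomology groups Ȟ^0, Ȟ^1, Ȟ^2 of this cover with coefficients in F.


nerve simplices:
  U12={x3} U14={x8} U15={x1} U16={x5} U23={x6,x7} U34={x2} U56={x4}
C dims 6,7; δ0: rk 5, SNF 1^5
degree 0: 6−5−0 = 1 → Ȟ^0 ≅ Z
degree 1: 7−0−5 = 2 → Ȟ^1 ≅ Z^2
degree 2: 0−0−0 = 0 → Ȟ^2 ≅ 0

Ȟ^0 ≅ Z, Ȟ^1 ≅ Z^2 and Ȟ^2 ≅ 0


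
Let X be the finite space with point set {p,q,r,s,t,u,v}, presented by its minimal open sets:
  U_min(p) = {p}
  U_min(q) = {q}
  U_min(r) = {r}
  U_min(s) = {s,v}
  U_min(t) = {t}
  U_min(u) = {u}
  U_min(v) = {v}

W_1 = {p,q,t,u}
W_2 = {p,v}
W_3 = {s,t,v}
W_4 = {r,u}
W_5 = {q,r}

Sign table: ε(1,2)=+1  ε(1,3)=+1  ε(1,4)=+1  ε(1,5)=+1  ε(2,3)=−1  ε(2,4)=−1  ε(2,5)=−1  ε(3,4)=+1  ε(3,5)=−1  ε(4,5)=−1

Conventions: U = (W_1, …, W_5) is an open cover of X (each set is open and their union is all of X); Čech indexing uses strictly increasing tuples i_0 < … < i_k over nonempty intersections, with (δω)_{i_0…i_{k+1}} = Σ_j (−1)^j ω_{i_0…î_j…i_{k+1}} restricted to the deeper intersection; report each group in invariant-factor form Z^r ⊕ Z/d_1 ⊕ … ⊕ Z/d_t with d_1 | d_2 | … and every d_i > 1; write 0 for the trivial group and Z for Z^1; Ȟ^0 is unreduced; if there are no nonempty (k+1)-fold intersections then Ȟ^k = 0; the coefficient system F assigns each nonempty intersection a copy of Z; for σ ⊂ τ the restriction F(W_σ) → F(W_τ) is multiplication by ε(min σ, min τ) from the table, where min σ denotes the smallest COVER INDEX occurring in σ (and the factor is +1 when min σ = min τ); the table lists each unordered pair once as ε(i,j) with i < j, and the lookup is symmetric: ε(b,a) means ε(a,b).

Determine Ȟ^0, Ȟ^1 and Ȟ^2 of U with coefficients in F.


Ȟ^0 = 0,  Ȟ^1 = Z ⊕ Z/2,  Ȟ^2 = 0

nerve simplices:
  W12={p} W13={t} W14={u} W15={q} W23={v} W45={r}
C dims 5,6; δ0: rk 5, SNF 1^4·2
degree 0: 5−5−0 = 0 → Ȟ^0 ≅ 0
degree 1: 6−0−5 = 1 plus torsion [2] → Ȟ^1 ≅ Z ⊕ Z/2
degree 2: 0−0−0 = 0 → Ȟ^2 ≅ 0


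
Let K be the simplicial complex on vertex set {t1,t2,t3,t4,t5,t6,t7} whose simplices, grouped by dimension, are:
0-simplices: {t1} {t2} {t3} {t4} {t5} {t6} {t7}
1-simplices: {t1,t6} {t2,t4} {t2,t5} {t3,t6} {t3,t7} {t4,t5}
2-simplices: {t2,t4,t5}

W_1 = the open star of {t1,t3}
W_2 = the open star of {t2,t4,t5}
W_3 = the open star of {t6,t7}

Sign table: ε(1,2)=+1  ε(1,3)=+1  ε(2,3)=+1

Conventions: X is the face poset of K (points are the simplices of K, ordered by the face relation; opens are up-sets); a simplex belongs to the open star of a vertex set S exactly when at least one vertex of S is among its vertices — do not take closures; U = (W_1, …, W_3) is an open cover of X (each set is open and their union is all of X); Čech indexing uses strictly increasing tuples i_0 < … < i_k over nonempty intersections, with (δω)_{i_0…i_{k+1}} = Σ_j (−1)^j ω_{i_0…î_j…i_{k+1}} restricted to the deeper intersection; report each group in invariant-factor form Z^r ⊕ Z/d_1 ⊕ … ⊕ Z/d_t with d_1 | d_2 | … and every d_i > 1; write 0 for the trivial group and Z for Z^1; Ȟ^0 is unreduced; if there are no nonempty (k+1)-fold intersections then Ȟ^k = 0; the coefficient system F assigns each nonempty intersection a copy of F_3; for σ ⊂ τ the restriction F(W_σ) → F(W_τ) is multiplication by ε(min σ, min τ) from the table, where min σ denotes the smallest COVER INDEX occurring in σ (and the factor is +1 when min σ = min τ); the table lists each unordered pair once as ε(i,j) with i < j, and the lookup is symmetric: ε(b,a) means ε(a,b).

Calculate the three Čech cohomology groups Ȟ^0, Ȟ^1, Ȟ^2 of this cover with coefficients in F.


Ȟ^0(U;F) ≅ Z/3 ⊕ Z/3, Ȟ^1(U;F) ≅ 0 and Ȟ^2(U;F) ≅ 0

nonempty overlaps:
  W1={{t1},{t3},{t1,t6},{t3,t6},{t3,t7}} W2={{t2},{t4},{t5},{t2,t4},{t2,t5},{t4,t5},{t2,t4,t5}} W3={{t6},{t7},{t1,t6},{t3,t6},{t3,t7}}
  W13={{t1,t6},{t3,t6},{t3,t7}}
C dims 3,1; δ0: rk_F3 1
degree 0: 3−1−0 = 2 → Ȟ^0 ≅ Z/3 ⊕ Z/3
degree 1: 1−0−1 = 0 → Ȟ^1 ≅ 0
degree 2: 0−0−0 = 0 → Ȟ^2 ≅ 0


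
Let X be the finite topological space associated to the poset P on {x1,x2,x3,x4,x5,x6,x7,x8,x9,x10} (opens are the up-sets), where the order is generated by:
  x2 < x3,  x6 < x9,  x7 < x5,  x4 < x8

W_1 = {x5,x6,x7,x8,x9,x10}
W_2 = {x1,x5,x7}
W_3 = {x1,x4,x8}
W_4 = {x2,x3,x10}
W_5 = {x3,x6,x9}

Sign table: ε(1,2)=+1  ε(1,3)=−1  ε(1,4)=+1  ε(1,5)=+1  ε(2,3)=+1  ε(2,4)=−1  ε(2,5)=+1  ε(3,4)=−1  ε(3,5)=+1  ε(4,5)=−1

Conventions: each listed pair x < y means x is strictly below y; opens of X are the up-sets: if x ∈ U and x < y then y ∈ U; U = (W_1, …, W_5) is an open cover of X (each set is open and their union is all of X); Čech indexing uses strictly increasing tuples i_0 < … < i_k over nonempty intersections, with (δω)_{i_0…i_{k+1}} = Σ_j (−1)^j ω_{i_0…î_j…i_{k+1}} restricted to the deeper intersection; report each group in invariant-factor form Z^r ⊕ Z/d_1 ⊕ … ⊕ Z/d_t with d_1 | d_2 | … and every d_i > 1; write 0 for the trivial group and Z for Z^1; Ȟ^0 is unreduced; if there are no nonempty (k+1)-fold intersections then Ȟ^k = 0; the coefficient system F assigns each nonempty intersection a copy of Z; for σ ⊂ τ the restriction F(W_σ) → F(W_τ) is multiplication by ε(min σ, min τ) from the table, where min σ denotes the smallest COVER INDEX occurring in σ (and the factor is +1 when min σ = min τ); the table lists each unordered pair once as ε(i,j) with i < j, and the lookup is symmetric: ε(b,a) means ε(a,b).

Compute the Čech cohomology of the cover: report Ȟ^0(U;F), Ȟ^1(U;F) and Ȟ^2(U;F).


intersection data:
  W12={x5,x7} W13={x8} W14={x10} W15={x6,x9} W23={x1} W45={x3}
C dims 5,6; δ0: rk 5, SNF 1^4·2
Ȟ^0 = (5 − 5) − 0 = 0, so Ȟ^0 ≅ 0
Ȟ^1 = (6 − 0) − 5 = 1 plus torsion [2], so Ȟ^1 ≅ Z ⊕ Z/2
Ȟ^2 = (0 − 0) − 0 = 0, so Ȟ^2 ≅ 0

Ȟ^0(U;F) ≅ 0, Ȟ^1(U;F) ≅ Z ⊕ Z/2 and Ȟ^2(U;F) ≅ 0


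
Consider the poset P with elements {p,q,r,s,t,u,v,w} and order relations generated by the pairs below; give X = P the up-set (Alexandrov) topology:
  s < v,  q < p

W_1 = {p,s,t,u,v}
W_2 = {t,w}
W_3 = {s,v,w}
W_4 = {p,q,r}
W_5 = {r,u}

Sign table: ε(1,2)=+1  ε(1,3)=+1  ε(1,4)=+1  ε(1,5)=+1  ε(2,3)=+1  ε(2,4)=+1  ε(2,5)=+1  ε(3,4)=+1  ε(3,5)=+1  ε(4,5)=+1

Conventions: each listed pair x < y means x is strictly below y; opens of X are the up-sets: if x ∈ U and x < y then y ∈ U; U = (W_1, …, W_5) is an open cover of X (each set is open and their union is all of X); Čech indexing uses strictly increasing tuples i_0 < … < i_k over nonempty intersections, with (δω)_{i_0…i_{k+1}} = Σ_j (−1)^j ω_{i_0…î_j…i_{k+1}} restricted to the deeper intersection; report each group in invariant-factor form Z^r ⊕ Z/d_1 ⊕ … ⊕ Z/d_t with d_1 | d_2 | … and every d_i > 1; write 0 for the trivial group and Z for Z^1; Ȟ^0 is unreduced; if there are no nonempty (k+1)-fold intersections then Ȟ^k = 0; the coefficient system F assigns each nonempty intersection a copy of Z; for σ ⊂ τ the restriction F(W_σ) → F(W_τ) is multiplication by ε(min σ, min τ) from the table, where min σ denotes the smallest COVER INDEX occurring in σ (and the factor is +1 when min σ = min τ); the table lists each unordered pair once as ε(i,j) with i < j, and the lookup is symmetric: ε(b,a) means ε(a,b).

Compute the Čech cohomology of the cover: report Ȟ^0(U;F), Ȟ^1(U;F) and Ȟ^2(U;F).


nonempty overlaps:
  W12={t} W13={s,v} W14={p} W15={u} W23={w} W45={r}
C dims 5,6; δ0: rk 4, SNF 1^4
degree 0: 5−4−0 = 1 → Ȟ^0 ≅ Z
degree 1: 6−0−4 = 2 → Ȟ^1 ≅ Z^2
degree 2: 0−0−0 = 0 → Ȟ^2 ≅ 0

Ȟ^0 ≅ Z,  Ȟ^1 ≅ Z^2,  Ȟ^2 ≅ 0


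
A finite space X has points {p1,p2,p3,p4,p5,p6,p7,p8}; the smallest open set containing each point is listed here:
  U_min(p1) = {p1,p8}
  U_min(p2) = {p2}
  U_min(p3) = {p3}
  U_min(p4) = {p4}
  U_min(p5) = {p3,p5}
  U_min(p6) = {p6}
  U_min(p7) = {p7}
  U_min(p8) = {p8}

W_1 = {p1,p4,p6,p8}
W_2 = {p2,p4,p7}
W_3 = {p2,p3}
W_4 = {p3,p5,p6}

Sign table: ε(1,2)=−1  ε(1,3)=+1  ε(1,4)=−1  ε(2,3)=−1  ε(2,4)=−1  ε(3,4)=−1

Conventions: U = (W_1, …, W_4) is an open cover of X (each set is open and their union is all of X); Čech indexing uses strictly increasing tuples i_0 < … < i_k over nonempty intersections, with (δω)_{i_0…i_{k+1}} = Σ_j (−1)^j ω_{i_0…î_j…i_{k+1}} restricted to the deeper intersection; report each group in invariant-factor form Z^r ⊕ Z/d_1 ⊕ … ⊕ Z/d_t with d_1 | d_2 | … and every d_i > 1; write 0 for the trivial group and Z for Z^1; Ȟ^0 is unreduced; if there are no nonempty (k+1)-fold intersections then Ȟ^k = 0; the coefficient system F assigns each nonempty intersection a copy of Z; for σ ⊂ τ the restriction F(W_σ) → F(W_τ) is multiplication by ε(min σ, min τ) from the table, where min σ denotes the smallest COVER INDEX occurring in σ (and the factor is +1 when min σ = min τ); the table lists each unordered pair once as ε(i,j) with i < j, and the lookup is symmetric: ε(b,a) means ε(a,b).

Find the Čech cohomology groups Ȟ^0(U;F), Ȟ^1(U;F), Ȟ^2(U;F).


intersection data:
  W12={p4} W14={p6} W23={p2} W34={p3}
C dims 4,4; δ0: rk 3, SNF 1^3
Ȟ^0 = (4 − 3) − 0 = 1, so Ȟ^0 ≅ Z
Ȟ^1 = (4 − 0) − 3 = 1, so Ȟ^1 ≅ Z
Ȟ^2 = (0 − 0) − 0 = 0, so Ȟ^2 ≅ 0

Ȟ^0(U;F) ≅ Z,  Ȟ^1(U;F) ≅ Z,  Ȟ^2(U;F) ≅ 0


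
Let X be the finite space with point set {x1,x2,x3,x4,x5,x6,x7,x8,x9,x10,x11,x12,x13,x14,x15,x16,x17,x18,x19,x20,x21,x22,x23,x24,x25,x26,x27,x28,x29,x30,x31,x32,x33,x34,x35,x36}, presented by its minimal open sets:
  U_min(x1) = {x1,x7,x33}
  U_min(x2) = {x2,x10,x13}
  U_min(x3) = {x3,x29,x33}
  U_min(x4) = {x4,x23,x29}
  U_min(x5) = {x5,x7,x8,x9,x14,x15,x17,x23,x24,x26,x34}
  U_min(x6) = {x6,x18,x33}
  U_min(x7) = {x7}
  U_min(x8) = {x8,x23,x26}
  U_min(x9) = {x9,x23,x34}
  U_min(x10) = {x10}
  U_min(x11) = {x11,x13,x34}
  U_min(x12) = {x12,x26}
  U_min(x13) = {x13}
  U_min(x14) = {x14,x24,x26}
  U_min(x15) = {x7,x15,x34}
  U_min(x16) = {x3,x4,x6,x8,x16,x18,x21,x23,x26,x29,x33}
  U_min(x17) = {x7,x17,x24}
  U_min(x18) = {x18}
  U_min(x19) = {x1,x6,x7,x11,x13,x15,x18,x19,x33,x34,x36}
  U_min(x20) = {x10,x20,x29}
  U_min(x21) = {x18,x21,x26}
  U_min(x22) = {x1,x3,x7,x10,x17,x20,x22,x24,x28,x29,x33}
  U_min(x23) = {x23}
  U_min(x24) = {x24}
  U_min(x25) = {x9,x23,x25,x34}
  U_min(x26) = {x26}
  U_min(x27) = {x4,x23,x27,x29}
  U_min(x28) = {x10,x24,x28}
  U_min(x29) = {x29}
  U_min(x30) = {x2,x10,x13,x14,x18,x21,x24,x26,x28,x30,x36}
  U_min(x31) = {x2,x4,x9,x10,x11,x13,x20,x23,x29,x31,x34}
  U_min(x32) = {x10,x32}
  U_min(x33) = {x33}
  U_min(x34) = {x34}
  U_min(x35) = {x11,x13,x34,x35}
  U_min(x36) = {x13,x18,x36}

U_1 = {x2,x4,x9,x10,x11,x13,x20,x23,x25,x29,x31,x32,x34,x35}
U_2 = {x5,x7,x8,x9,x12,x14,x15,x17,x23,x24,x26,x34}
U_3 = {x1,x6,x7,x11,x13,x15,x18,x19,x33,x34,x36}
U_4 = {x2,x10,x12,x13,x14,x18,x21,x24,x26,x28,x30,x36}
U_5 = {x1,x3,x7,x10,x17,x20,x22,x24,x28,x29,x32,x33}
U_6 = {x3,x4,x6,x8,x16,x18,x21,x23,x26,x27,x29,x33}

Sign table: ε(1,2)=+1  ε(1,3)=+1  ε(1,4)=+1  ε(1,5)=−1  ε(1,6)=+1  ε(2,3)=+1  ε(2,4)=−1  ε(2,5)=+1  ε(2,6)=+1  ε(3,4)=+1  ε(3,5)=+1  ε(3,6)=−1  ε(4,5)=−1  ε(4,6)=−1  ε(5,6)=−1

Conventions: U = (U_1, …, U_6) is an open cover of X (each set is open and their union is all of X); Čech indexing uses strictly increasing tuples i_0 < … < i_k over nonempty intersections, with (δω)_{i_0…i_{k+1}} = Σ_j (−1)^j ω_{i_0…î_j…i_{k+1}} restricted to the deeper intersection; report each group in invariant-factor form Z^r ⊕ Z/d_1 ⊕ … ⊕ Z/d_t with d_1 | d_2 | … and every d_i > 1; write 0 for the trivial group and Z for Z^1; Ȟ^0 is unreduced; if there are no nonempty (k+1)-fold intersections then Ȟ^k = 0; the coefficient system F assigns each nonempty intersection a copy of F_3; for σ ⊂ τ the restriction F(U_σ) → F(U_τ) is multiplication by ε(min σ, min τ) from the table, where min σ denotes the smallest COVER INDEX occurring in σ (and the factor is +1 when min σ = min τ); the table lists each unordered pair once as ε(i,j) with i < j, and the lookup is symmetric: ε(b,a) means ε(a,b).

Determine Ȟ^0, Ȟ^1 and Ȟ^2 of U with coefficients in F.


Ȟ^0 ≅ 0,  Ȟ^1 ≅ 0,  Ȟ^2 ≅ Z/3

nonempty intersections:
  U12={x9,x23,x34} U13={x11,x13,x34} U14={x2,x10,x13} U15={x10,x20,x29,x32} U16={x4,x23,x29} U23={x7,x15,x34} U24={x12,x14,x24,x26} U25={x7,x17,x24} U26={x8,x23,x26} U34={x13,x18,x36} U35={x1,x7,x33} U36={x6,x18,x33} U45={x10,x24,x28} U46={x18,x21,x26} U56={x3,x29,x33}
  U123={x34} U126={x23} U134={x13} U145={x10} U156={x29} U235={x7} U245={x24} U246={x26} U346={x18} U356={x33}
C dims 6,15,10; δ0: rk_F3 6; δ1: rk_F3 9
Ȟ^0: (6−6)−0=0 ⇒ 0
Ȟ^1: (15−9)−6=0 ⇒ 0
Ȟ^2: (10−0)−9=1 ⇒ Z/3


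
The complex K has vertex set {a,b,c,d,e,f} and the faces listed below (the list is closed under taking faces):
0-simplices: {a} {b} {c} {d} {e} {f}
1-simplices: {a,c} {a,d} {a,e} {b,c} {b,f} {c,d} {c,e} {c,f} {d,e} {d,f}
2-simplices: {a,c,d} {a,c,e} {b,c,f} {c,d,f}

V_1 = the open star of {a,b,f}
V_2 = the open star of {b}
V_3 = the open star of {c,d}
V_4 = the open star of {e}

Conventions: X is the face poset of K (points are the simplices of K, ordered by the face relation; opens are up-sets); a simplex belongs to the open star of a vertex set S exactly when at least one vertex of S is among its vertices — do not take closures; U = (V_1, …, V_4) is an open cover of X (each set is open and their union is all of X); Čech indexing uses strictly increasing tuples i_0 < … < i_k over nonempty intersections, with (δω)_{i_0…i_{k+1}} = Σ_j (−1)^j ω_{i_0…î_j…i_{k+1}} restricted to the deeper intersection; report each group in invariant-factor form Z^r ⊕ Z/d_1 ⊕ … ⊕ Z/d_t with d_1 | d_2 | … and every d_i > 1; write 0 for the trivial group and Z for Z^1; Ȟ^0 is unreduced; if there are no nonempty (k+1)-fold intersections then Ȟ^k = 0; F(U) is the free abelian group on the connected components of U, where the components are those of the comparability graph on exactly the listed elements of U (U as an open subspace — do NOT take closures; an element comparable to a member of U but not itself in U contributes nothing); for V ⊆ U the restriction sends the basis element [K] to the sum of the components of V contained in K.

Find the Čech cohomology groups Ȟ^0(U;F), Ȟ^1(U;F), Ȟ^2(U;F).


Ȟ^0(U;F) ≅ Z,  Ȟ^1(U;F) ≅ Z,  Ȟ^2(U;F) ≅ 0

nerve simplices:
  V1={{a},{b},{f},{a,c},{a,d},{a,e},{b,c},{b,f},{c,f},{d,f},{a,c,d},{a,c,e},{b,c,f},{c,d,f}} V2={{b},{b,c},{b,f},{b,c,f}} V3={{c},{d},{a,c},{a,d},{b,c},{c,d},{c,e},{c,f},{d,e},{d,f},{a,c,d},{a,c,e},{b,c,f},{c,d,f}} V4={{e},{a,e},{c,e},{d,e},{a,c,e}}
  V12={{b},{b,c},{b,f},{b,c,f}} V13={{a,c},{a,d},{b,c},{c,f},{d,f},{a,c,d},{a,c,e},{b,c,f},{c,d,f}} V14={{a,e},{a,c,e}} V23={{b,c},{b,c,f}} V34={{c,e},{d,e},{a,c,e}}
  V123={{b,c},{b,c,f}} V134={{a,c,e}}
components per intersection:
  V1: {{a},{a,c},{a,d},{a,e},{a,c,d},{a,c,e}} {{b},{f},{b,c},{b,f},{c,f},{d,f},{b,c,f},{c,d,f}}
  V2: {{b},{b,c},{b,f},{b,c,f}}
  V3: {{c},{d},{a,c},{a,d},{b,c},{c,d},{c,e},{c,f},{d,e},{d,f},{a,c,d},{a,c,e},{b,c,f},{c,d,f}}
  V4: {{e},{a,e},{c,e},{d,e},{a,c,e}}
  V12: {{b},{b,c},{b,f},{b,c,f}}
  V13: {{a,c},{a,d},{a,c,d},{a,c,e}} {{b,c},{c,f},{d,f},{b,c,f},{c,d,f}}
  V14: {{a,e},{a,c,e}}
  V23: {{b,c},{b,c,f}}
  V34: {{c,e},{a,c,e}} {{d,e}}
  V123: {{b,c},{b,c,f}}
  V134: {{a,c,e}}
C dims 5,7,2; δ0: rk 4, SNF 1^4; δ1: rk 2, SNF 1^2
degree 0: 5−4−0 = 1 → Ȟ^0 ≅ Z
degree 1: 7−2−4 = 1 → Ȟ^1 ≅ Z
degree 2: 2−0−2 = 0 → Ȟ^2 ≅ 0


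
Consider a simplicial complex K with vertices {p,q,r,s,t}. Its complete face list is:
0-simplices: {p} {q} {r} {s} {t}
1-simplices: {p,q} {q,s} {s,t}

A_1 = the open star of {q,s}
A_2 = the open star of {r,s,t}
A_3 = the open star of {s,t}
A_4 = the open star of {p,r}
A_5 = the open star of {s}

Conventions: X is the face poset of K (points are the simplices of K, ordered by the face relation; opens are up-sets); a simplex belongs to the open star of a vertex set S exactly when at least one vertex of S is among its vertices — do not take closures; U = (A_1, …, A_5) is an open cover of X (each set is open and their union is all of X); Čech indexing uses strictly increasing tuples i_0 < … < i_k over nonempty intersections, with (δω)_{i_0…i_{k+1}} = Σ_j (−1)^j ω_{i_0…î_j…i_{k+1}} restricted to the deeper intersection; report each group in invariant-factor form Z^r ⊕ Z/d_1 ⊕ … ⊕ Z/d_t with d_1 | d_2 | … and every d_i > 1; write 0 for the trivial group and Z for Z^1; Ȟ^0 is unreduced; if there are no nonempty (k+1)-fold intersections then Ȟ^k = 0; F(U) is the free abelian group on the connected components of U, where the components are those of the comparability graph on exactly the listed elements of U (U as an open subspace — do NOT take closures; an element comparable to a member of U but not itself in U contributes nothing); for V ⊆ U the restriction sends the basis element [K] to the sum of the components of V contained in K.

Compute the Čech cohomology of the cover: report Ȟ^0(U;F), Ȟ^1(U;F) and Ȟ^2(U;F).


intersection data:
  A1={{q},{s},{p,q},{q,s},{s,t}} A2={{r},{s},{t},{q,s},{s,t}} A3={{s},{t},{q,s},{s,t}} A4={{p},{r},{p,q}} A5={{s},{q,s},{s,t}}
  A12={{s},{q,s},{s,t}} A13={{s},{q,s},{s,t}} A14={{p,q}} A15={{s},{q,s},{s,t}} A23={{s},{t},{q,s},{s,t}} A24={{r}} A25={{s},{q,s},{s,t}} A35={{s},{q,s},{s,t}}
  A123={{s},{q,s},{s,t}} A125={{s},{q,s},{s,t}} A135={{s},{q,s},{s,t}} A235={{s},{q,s},{s,t}}
  A1235={{s},{q,s},{s,t}}
components per intersection:
  A1: {{q},{s},{p,q},{q,s},{s,t}}
  A2: {{r}} {{s},{t},{q,s},{s,t}}
  A3: {{s},{t},{q,s},{s,t}}
  A4: {{p},{p,q}} {{r}}
  A5: {{s},{q,s},{s,t}}
  A12: {{s},{q,s},{s,t}}
  A13: {{s},{q,s},{s,t}}
  A14: {{p,q}}
  A15: {{s},{q,s},{s,t}}
  A23: {{s},{t},{q,s},{s,t}}
  A24: {{r}}
  A25: {{s},{q,s},{s,t}}
  A35: {{s},{q,s},{s,t}}
  A123: {{s},{q,s},{s,t}}
  A125: {{s},{q,s},{s,t}}
  A135: {{s},{q,s},{s,t}}
  A235: {{s},{q,s},{s,t}}
  A1235: {{s},{q,s},{s,t}}
C dims 7,8,4,1; δ0: rk 5, SNF 1^5; δ1: rk 3, SNF 1^3; δ2: rk 1, SNF 1^1
Ȟ^0 = (7 − 5) − 0 = 2, so Ȟ^0 ≅ Z^2
Ȟ^1 = (8 − 3) − 5 = 0, so Ȟ^1 ≅ 0
Ȟ^2 = (4 − 1) − 3 = 0, so Ȟ^2 ≅ 0

Ȟ^0(U;F) ≅ Z^2, Ȟ^1(U;F) ≅ 0 and Ȟ^2(U;F) ≅ 0
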